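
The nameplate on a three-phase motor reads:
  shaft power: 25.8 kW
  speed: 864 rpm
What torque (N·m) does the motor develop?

ω = 2π × 864/60 = 90.48 rad/s
τ = P/ω = 25800/90.48 = 285 N·m

285 N·m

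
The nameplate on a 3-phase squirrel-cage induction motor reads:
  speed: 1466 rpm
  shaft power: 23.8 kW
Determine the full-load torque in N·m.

ω = 2π × 1466/60 = 153.5 rad/s
τ = P/ω = 23800/153.5 = 155 N·m

155 N·m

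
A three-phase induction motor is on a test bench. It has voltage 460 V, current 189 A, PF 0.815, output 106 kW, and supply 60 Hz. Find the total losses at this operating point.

P_in = √3·V·I·cosφ = 1.732×460×189×0.815 = 122723 W
P_out = 106000 W
Losses = P_in − P_out = 122723 − 106000 = 16723 W

16.7 kW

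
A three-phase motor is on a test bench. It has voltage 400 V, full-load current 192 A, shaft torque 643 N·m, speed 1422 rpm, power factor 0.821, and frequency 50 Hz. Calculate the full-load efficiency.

87.7 %

ω = 2π × 1422/60 = 148.9 rad/s; P_out = τω = 643 × 148.9 = 95743 W
P_in = √3·V_L·I_L·cosφ = 1.732 × 400 × 192 × 0.821 = 109207 W
η = P_out / P_in = 95743 / 109207 = 0.877 = 87.7%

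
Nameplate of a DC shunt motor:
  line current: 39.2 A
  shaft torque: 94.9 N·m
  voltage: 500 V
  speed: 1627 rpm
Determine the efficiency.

ω = 2π × 1627/60 = 170.4 rad/s; P_out = τω = 94.9 × 170.4 = 16171 W
P_in = V·I = 500 × 39.2 = 19600 W
η = P_out / P_in = 16171 / 19600 = 0.825 = 82.5%

82.5 %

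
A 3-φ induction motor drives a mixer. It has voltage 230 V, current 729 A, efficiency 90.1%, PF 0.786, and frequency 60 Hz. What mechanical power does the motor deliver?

P_in = √3·V·I·cosφ = 1.732 × 230 × 729 × 0.786 = 228258 W
P_out = η·P_in = 0.901 × 228258 = 205660 W

206 kW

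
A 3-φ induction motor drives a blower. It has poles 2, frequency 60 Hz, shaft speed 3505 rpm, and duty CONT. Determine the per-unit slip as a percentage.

2.64 %

n_s = 120f/p = 120×60/2 = 3600 rpm
s = (n_s − n)/n_s = (3600 − 3505)/3600 = 0.0264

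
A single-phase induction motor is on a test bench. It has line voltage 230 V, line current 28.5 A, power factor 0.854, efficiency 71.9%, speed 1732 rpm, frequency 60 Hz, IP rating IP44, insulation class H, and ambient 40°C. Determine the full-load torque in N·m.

22.2 N·m

P_in = V·I·cosφ = 230 × 28.5 × 0.854 = 5598 W
P_out = η·P_in = 0.719 × 5598 = 4025 W
n = 1732 rpm
ω = 2π×1732/60 = 181.4 rad/s
τ = P_out/ω = 4025/181.4 = 22.2 N·m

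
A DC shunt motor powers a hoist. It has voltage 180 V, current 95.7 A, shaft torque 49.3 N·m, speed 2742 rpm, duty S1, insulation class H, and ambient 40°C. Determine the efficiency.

82.2 %

ω = 2π × 2742/60 = 287.1 rad/s; P_out = τω = 49.3 × 287.1 = 14154 W
P_in = V·I = 180 × 95.7 = 17226 W
η = P_out / P_in = 14154 / 17226 = 0.822 = 82.2%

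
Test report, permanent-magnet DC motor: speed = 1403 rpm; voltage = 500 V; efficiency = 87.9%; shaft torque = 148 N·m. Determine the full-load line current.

49.5 A

ω = 2π×1403/60 = 146.9 rad/s; P_out = τω = 148 × 146.9 = 21741 W
P_in = P_out / η = 21741 / 0.879 = 24734 W
I = P_in / V = 24734 / 500 = 49.5 A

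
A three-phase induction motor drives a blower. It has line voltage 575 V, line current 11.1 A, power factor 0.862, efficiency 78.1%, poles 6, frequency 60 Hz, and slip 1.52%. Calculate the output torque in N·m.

60.1 N·m

P_in = √3·V·I·cosφ = 1.732 × 575 × 11.1 × 0.862 = 9529 W
P_out = η·P_in = 0.781 × 9529 = 7442 W
n_s = 120×60/6 = 1200 rpm; n = 1200×(1−0.0152) = 1182 rpm
ω = 2π×1182/60 = 123.8 rad/s
τ = P_out/ω = 7442/123.8 = 60.1 N·m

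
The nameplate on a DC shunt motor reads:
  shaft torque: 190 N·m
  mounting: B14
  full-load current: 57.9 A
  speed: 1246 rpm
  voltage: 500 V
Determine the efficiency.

85.6 %

ω = 2π × 1246/60 = 130.5 rad/s; P_out = τω = 190 × 130.5 = 24795 W
P_in = V·I = 500 × 57.9 = 28950 W
η = P_out / P_in = 24795 / 28950 = 0.856 = 85.6%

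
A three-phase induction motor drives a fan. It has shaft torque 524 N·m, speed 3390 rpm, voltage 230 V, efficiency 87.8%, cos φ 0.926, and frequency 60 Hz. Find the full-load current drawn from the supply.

574 A

ω = 2π×3390/60 = 355 rad/s; P_out = τω = 524 × 355 = 186020 W
P_in = P_out / η = 186020 / 0.878 = 211868 W
I_L = P_in / (√3·V_L·cosφ) = 211868 / (1.732 × 230 × 0.926) = 574 A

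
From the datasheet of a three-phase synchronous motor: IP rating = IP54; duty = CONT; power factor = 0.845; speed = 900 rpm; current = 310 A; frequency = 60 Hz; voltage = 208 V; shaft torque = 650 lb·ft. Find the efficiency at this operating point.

τ = 650 lb·ft × 1.356 = 881.4 N·m
ω = 2π × 900/60 = 94.25 rad/s; P_out = τω = 881.4 × 94.25 = 83072 W
P_in = √3·V_L·I_L·cosφ = 1.732 × 208 × 310 × 0.845 = 94369 W
η = P_out / P_in = 83072 / 94369 = 0.880 = 88.0%

88.0 %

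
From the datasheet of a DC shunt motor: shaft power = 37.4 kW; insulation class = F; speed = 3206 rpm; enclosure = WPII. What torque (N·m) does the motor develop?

111 N·m

ω = 2π × 3206/60 = 335.7 rad/s
τ = P/ω = 37400/335.7 = 111 N·m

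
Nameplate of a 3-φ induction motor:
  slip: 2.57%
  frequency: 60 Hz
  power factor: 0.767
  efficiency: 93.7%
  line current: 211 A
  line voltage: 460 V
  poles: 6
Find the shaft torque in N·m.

987 N·m

P_in = √3·V·I·cosφ = 1.732 × 460 × 211 × 0.767 = 128939 W
P_out = η·P_in = 0.937 × 128939 = 120816 W
n_s = 120×60/6 = 1200 rpm; n = 1200×(1−0.0257) = 1169 rpm
ω = 2π×1169/60 = 122.4 rad/s
τ = P_out/ω = 120816/122.4 = 987 N·m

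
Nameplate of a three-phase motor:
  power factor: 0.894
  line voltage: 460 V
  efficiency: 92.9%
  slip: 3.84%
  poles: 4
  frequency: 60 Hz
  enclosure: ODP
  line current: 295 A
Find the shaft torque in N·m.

1080 N·m

P_in = √3·V·I·cosφ = 1.732 × 460 × 295 × 0.894 = 210119 W
P_out = η·P_in = 0.929 × 210119 = 195201 W
n_s = 120×60/4 = 1800 rpm; n = 1800×(1−0.0384) = 1731 rpm
ω = 2π×1731/60 = 181.3 rad/s
τ = P_out/ω = 195201/181.3 = 1080 N·m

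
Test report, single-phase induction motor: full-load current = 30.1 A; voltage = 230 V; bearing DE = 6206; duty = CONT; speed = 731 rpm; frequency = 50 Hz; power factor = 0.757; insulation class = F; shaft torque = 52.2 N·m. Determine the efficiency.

76.2 %

ω = 2π × 731/60 = 76.55 rad/s; P_out = τω = 52.2 × 76.55 = 3996 W
P_in = V·I·cosφ = 230 × 30.1 × 0.757 = 5241 W
η = P_out / P_in = 3996 / 5241 = 0.762 = 76.2%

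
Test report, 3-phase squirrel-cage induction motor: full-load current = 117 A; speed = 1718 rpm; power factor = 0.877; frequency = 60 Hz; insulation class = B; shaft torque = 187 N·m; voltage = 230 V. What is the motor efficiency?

82.3 %

ω = 2π × 1718/60 = 179.9 rad/s; P_out = τω = 187 × 179.9 = 33641 W
P_in = √3·V_L·I_L·cosφ = 1.732 × 230 × 117 × 0.877 = 40875 W
η = P_out / P_in = 33641 / 40875 = 0.823 = 82.3%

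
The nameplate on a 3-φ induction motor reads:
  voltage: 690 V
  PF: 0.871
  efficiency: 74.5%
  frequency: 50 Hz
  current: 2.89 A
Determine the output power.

2.24 kW

P_in = √3·V·I·cosφ = 1.732 × 690 × 2.89 × 0.871 = 3008 W
P_out = η·P_in = 0.745 × 3008 = 2241 W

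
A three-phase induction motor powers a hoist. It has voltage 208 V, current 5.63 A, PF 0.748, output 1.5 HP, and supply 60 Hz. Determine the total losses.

398 W

P_in = √3·V·I·cosφ = 1.732×208×5.63×0.748 = 1517 W
P_out = 1.5×746 = 1119 W
Losses = P_in − P_out = 1517 − 1119 = 398 W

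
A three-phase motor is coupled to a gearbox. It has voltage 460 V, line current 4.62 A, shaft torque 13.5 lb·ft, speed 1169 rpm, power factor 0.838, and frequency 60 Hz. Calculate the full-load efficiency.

72.6 %

τ = 13.5 lb·ft × 1.356 = 18.31 N·m
ω = 2π × 1169/60 = 122.4 rad/s; P_out = τω = 18.31 × 122.4 = 2241 W
P_in = √3·V_L·I_L·cosφ = 1.732 × 460 × 4.62 × 0.838 = 3085 W
η = P_out / P_in = 2241 / 3085 = 0.726 = 72.6%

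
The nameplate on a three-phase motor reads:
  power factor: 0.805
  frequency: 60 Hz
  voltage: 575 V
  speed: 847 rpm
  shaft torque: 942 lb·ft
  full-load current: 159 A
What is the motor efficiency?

τ = 942 lb·ft × 1.356 = 1277 N·m
ω = 2π × 847/60 = 88.7 rad/s; P_out = τω = 1277 × 88.7 = 113270 W
P_in = √3·V_L·I_L·cosφ = 1.732 × 575 × 159 × 0.805 = 127470 W
η = P_out / P_in = 113270 / 127470 = 0.889 = 88.9%

88.9 %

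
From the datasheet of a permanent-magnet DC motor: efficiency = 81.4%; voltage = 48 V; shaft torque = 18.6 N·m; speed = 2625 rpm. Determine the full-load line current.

ω = 2π×2625/60 = 274.9 rad/s; P_out = τω = 18.6 × 274.9 = 5113 W
P_in = P_out / η = 5113 / 0.814 = 6281 W
I = P_in / V = 6281 / 48 = 131 A

131 A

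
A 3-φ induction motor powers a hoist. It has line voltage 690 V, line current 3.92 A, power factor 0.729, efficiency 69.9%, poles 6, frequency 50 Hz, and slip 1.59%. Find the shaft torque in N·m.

23.2 N·m

P_in = √3·V·I·cosφ = 1.732 × 690 × 3.92 × 0.729 = 3415 W
P_out = η·P_in = 0.699 × 3415 = 2387 W
n_s = 120×50/6 = 1000 rpm; n = 1000×(1−0.0159) = 984 rpm
ω = 2π×984/60 = 103 rad/s
τ = P_out/ω = 2387/103 = 23.2 N·m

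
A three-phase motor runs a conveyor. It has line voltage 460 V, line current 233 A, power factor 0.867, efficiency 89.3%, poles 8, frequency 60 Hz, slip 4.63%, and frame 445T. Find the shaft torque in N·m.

P_in = √3·V·I·cosφ = 1.732 × 460 × 233 × 0.867 = 160946 W
P_out = η·P_in = 0.893 × 160946 = 143725 W
n_s = 120×60/8 = 900 rpm; n = 900×(1−0.0463) = 858 rpm
ω = 2π×858/60 = 89.85 rad/s
τ = P_out/ω = 143725/89.85 = 1600 N·m

1600 N·m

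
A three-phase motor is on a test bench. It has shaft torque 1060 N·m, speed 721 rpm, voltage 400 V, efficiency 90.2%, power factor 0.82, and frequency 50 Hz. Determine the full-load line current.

156 A

ω = 2π×721/60 = 75.5 rad/s; P_out = τω = 1060 × 75.5 = 80030 W
P_in = P_out / η = 80030 / 0.902 = 88725 W
I_L = P_in / (√3·V_L·cosφ) = 88725 / (1.732 × 400 × 0.82) = 156 A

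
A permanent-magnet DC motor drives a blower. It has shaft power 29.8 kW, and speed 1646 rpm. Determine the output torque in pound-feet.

ω = 2π × 1646/60 = 172.4 rad/s
τ = P/ω = 29800/172.4 = 172.9 N·m
In lb·ft: 172.9/1.356 = 128 lb·ft

128 lb·ft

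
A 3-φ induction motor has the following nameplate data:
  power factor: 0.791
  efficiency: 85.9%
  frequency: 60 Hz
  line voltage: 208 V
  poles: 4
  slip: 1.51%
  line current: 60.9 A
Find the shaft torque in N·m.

80.3 N·m

P_in = √3·V·I·cosφ = 1.732 × 208 × 60.9 × 0.791 = 17354 W
P_out = η·P_in = 0.859 × 17354 = 14907 W
n_s = 120×60/4 = 1800 rpm; n = 1800×(1−0.0151) = 1773 rpm
ω = 2π×1773/60 = 185.7 rad/s
τ = P_out/ω = 14907/185.7 = 80.3 N·m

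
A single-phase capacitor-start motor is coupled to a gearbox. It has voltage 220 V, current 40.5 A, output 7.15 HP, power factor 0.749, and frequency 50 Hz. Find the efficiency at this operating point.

79.9 %

P_out = 7.15 × 746 = 5334 W
P_in = V·I·cosφ = 220 × 40.5 × 0.749 = 6674 W
η = P_out / P_in = 5334 / 6674 = 0.799 = 79.9%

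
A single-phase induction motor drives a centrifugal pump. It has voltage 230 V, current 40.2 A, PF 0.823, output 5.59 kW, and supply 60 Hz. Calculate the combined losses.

P_in = V·I·cosφ = 230×40.2×0.823 = 7609 W
P_out = 5590 W
Losses = P_in − P_out = 7609 − 5590 = 2019 W

2020 W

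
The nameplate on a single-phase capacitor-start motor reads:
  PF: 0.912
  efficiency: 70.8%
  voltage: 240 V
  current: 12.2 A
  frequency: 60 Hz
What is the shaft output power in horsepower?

P_in = V·I·cosφ = 240 × 12.2 × 0.912 = 2670 W
P_out = η·P_in = 0.708 × 2670 = 1890 W
= 1890/746 = 2.53 HP

2.53 HP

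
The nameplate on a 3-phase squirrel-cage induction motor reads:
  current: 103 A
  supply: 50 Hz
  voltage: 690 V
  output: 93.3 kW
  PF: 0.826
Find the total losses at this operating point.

P_in = √3·V·I·cosφ = 1.732×690×103×0.826 = 101675 W
P_out = 93300 W
Losses = P_in − P_out = 101675 − 93300 = 8375 W

8.38 kW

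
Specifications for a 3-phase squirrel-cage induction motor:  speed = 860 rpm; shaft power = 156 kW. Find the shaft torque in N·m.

1730 N·m

ω = 2π × 860/60 = 90.06 rad/s
τ = P/ω = 156000/90.06 = 1730 N·m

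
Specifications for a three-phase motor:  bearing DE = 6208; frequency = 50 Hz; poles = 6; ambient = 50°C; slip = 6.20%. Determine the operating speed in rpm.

n_s = 120f/p = 120×50/6 = 1000 rpm
n = n_s(1 − s) = 1000 × (1 − 0.062) = 938 rpm

938 rpm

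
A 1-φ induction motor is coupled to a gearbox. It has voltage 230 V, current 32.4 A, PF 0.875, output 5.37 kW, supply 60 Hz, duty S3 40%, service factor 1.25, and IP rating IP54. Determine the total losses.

1150 W

P_in = V·I·cosφ = 230×32.4×0.875 = 6521 W
P_out = 5370 W
Losses = P_in − P_out = 6521 − 5370 = 1151 W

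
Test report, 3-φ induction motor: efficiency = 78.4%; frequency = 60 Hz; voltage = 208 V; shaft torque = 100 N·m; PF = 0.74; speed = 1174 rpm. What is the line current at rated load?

58.8 A

ω = 2π×1174/60 = 122.9 rad/s; P_out = τω = 100 × 122.9 = 12290 W
P_in = P_out / η = 12290 / 0.784 = 15676 W
I_L = P_in / (√3·V_L·cosφ) = 15676 / (1.732 × 208 × 0.74) = 58.8 A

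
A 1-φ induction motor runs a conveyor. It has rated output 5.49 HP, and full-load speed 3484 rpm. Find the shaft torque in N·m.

11.2 N·m

P_out = 5.49 × 746 = 4096 W
ω = 2π × 3484/60 = 364.8 rad/s
τ = P_out/ω = 4096/364.8 = 11.2 N·m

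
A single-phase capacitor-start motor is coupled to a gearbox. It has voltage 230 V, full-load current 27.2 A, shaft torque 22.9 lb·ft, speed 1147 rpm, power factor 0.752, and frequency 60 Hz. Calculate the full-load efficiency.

τ = 22.9 lb·ft × 1.356 = 31.05 N·m
ω = 2π × 1147/60 = 120.1 rad/s; P_out = τω = 31.05 × 120.1 = 3729 W
P_in = V·I·cosφ = 230 × 27.2 × 0.752 = 4705 W
η = P_out / P_in = 3729 / 4705 = 0.793 = 79.3%

79.3 %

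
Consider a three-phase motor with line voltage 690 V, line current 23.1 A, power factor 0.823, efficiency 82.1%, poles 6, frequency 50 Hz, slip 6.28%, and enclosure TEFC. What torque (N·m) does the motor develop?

190 N·m

P_in = √3·V·I·cosφ = 1.732 × 690 × 23.1 × 0.823 = 22720 W
P_out = η·P_in = 0.821 × 22720 = 18653 W
n_s = 120×50/6 = 1000 rpm; n = 1000×(1−0.0628) = 937 rpm
ω = 2π×937/60 = 98.12 rad/s
τ = P_out/ω = 18653/98.12 = 190 N·m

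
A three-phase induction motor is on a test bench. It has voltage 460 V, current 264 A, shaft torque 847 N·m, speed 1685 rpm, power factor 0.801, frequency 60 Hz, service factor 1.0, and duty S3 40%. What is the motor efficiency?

88.7 %

ω = 2π × 1685/60 = 176.5 rad/s; P_out = τω = 847 × 176.5 = 149496 W
P_in = √3·V_L·I_L·cosφ = 1.732 × 460 × 264 × 0.801 = 168478 W
η = P_out / P_in = 149496 / 168478 = 0.887 = 88.7%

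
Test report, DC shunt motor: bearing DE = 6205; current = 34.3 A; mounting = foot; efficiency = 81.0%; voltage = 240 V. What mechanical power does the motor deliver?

6.67 kW

P_in = V·I = 240 × 34.3 = 8232 W
P_out = η·P_in = 0.81 × 8232 = 6668 W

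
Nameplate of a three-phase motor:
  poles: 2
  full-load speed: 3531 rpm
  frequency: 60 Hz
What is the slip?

n_s = 120f/p = 120×60/2 = 3600 rpm
s = (n_s − n)/n_s = (3600 − 3531)/3600 = 0.0192

1.92 %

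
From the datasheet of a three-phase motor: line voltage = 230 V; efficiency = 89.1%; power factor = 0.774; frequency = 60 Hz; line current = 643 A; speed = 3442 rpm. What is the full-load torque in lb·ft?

361 lb·ft

P_in = √3·V·I·cosφ = 1.732 × 230 × 643 × 0.774 = 198257 W
P_out = η·P_in = 0.891 × 198257 = 176647 W
n = 3442 rpm
ω = 2π×3442/60 = 360.4 rad/s
τ = P_out/ω = 176647/360.4 = 490.1 N·m
In lb·ft: 490.1/1.356 = 361 lb·ft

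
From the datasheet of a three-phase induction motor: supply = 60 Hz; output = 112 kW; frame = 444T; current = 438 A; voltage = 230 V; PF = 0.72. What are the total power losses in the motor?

13.6 kW

P_in = √3·V·I·cosφ = 1.732×230×438×0.72 = 125627 W
P_out = 112000 W
Losses = P_in − P_out = 125627 − 112000 = 13627 W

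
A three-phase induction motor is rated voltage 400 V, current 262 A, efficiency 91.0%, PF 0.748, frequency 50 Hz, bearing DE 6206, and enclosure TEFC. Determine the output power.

P_in = √3·V·I·cosφ = 1.732 × 400 × 262 × 0.748 = 135772 W
P_out = η·P_in = 0.91 × 135772 = 123553 W

124 kW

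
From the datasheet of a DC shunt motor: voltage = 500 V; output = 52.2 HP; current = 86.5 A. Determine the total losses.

4310 W

P_in = V·I = 500×86.5 = 43250 W
P_out = 52.2×746 = 38941 W
Losses = P_in − P_out = 43250 − 38941 = 4309 W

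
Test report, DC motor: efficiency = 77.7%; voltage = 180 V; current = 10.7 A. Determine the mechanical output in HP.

P_in = V·I = 180 × 10.7 = 1926 W
P_out = η·P_in = 0.777 × 1926 = 1497 W
= 1497/746 = 2.01 HP

2.01 HP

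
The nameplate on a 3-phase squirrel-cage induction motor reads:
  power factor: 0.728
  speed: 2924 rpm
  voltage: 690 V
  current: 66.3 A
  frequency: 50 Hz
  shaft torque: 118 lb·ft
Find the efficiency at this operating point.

τ = 118 lb·ft × 1.356 = 160 N·m
ω = 2π × 2924/60 = 306.2 rad/s; P_out = τω = 160 × 306.2 = 48992 W
P_in = √3·V_L·I_L·cosφ = 1.732 × 690 × 66.3 × 0.728 = 57682 W
η = P_out / P_in = 48992 / 57682 = 0.849 = 84.9%

84.9 %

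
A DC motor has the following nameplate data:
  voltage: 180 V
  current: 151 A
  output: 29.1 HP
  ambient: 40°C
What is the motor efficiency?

P_out = 29.1 × 746 = 21709 W
P_in = V·I = 180 × 151 = 27180 W
η = P_out / P_in = 21709 / 27180 = 0.799 = 79.9%

79.9 %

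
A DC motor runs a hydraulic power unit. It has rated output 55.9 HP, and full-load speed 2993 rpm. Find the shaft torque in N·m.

133 N·m

P_out = 55.9 × 746 = 41701 W
ω = 2π × 2993/60 = 313.4 rad/s
τ = P_out/ω = 41701/313.4 = 133 N·m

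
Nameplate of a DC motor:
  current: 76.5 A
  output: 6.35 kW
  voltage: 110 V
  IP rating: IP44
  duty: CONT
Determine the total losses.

P_in = V·I = 110×76.5 = 8415 W
P_out = 6350 W
Losses = P_in − P_out = 8415 − 6350 = 2065 W

2070 W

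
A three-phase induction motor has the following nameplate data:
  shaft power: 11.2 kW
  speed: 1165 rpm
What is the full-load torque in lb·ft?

ω = 2π × 1165/60 = 122 rad/s
τ = P/ω = 11200/122 = 91.8 N·m
In lb·ft: 91.8/1.356 = 67.7 lb·ft

67.7 lb·ft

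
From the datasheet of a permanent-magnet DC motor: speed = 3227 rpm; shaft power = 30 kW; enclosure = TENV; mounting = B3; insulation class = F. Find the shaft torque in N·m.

ω = 2π × 3227/60 = 337.9 rad/s
τ = P/ω = 30000/337.9 = 88.8 N·m

88.8 N·m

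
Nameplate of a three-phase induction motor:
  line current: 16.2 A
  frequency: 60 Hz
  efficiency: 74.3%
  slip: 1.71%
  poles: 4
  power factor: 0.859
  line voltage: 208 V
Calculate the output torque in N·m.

P_in = √3·V·I·cosφ = 1.732 × 208 × 16.2 × 0.859 = 5013 W
P_out = η·P_in = 0.743 × 5013 = 3725 W
n_s = 120×60/4 = 1800 rpm; n = 1800×(1−0.0171) = 1769 rpm
ω = 2π×1769/60 = 185.2 rad/s
τ = P_out/ω = 3725/185.2 = 20.1 N·m

20.1 N·m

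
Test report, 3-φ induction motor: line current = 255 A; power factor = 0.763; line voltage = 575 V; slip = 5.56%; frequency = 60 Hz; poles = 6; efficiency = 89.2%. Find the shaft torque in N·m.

P_in = √3·V·I·cosφ = 1.732 × 575 × 255 × 0.763 = 193767 W
P_out = η·P_in = 0.892 × 193767 = 172840 W
n_s = 120×60/6 = 1200 rpm; n = 1200×(1−0.0556) = 1133 rpm
ω = 2π×1133/60 = 118.6 rad/s
τ = P_out/ω = 172840/118.6 = 1460 N·m

1460 N·m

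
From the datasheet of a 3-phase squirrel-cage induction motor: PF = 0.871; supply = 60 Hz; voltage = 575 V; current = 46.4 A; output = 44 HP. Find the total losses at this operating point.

7430 W

P_in = √3·V·I·cosφ = 1.732×575×46.4×0.871 = 40249 W
P_out = 44×746 = 32824 W
Losses = P_in − P_out = 40249 − 32824 = 7425 W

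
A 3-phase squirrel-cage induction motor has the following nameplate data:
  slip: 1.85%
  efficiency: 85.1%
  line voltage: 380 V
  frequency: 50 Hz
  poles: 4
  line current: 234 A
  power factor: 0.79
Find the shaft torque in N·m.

672 N·m

P_in = √3·V·I·cosφ = 1.732 × 380 × 234 × 0.79 = 121667 W
P_out = η·P_in = 0.851 × 121667 = 103539 W
n_s = 120×50/4 = 1500 rpm; n = 1500×(1−0.0185) = 1472 rpm
ω = 2π×1472/60 = 154.1 rad/s
τ = P_out/ω = 103539/154.1 = 672 N·m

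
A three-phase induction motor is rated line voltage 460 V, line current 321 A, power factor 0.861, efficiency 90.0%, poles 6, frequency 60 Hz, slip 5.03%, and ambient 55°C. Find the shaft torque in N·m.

P_in = √3·V·I·cosφ = 1.732 × 460 × 321 × 0.861 = 220198 W
P_out = η·P_in = 0.9 × 220198 = 198178 W
n_s = 120×60/6 = 1200 rpm; n = 1200×(1−0.0503) = 1140 rpm
ω = 2π×1140/60 = 119.4 rad/s
τ = P_out/ω = 198178/119.4 = 1660 N·m

1660 N·m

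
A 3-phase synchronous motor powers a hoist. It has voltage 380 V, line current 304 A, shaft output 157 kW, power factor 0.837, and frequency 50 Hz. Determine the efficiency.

93.7 %

P_out = 157 kW = 157000 W
P_in = √3·V_L·I_L·cosφ = 1.732 × 380 × 304 × 0.837 = 167467 W
η = P_out / P_in = 157000 / 167467 = 0.937 = 93.7%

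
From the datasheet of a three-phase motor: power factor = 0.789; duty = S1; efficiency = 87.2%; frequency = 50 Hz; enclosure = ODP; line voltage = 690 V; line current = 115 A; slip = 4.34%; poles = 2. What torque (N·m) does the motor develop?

315 N·m

P_in = √3·V·I·cosφ = 1.732 × 690 × 115 × 0.789 = 108436 W
P_out = η·P_in = 0.872 × 108436 = 94556 W
n_s = 120×50/2 = 3000 rpm; n = 3000×(1−0.0434) = 2870 rpm
ω = 2π×2870/60 = 300.5 rad/s
τ = P_out/ω = 94556/300.5 = 315 N·m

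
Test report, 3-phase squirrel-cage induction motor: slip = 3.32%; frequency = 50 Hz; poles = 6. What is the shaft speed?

967 rpm

n_s = 120f/p = 120×50/6 = 1000 rpm
n = n_s(1 − s) = 1000 × (1 − 0.0332) = 967 rpm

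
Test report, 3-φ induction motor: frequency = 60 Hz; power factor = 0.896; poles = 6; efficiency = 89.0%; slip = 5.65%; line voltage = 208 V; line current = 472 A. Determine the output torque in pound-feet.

P_in = √3·V·I·cosφ = 1.732 × 208 × 472 × 0.896 = 152357 W
P_out = η·P_in = 0.89 × 152357 = 135598 W
n_s = 120×60/6 = 1200 rpm; n = 1200×(1−0.0565) = 1132 rpm
ω = 2π×1132/60 = 118.5 rad/s
τ = P_out/ω = 135598/118.5 = 1144 N·m
In lb·ft: 1144/1.356 = 844 lb·ft

844 lb·ft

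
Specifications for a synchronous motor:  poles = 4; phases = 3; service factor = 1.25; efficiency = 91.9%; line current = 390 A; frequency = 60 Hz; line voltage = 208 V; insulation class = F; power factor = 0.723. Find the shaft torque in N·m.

P_in = √3·V·I·cosφ = 1.732 × 208 × 390 × 0.723 = 101581 W
P_out = η·P_in = 0.919 × 101581 = 93353 W
n = n_s = 120×60/4 = 1800 rpm (synchronous)
ω = 2π×1800/60 = 188.5 rad/s
τ = P_out/ω = 93353/188.5 = 495 N·m

495 N·m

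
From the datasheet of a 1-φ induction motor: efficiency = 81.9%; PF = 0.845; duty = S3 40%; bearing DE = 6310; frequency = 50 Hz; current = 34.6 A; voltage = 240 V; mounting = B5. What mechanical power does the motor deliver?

5.75 kW

P_in = V·I·cosφ = 240 × 34.6 × 0.845 = 7017 W
P_out = η·P_in = 0.819 × 7017 = 5747 W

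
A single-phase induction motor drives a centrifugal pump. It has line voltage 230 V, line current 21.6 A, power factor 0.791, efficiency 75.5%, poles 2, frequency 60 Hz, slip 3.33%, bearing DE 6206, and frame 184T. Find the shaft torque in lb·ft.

P_in = V·I·cosφ = 230 × 21.6 × 0.791 = 3930 W
P_out = η·P_in = 0.755 × 3930 = 2967 W
n_s = 120×60/2 = 3600 rpm; n = 3600×(1−0.0333) = 3480 rpm
ω = 2π×3480/60 = 364.4 rad/s
τ = P_out/ω = 2967/364.4 = 8.142 N·m
In lb·ft: 8.142/1.356 = 6 lb·ft

6 lb·ft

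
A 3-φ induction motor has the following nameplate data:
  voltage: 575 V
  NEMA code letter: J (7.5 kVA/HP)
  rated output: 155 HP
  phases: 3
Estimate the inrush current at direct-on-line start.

S_LR = 7.5 × 155 = 1162.5 kVA
I_LR = S_LR/(√3·V_L) = 1162500/(1.732×575) = 1170 A

1170 A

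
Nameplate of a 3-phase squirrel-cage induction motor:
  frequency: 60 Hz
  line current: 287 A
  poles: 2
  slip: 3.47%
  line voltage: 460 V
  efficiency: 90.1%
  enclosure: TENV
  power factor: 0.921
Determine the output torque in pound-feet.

P_in = √3·V·I·cosφ = 1.732 × 460 × 287 × 0.921 = 210595 W
P_out = η·P_in = 0.901 × 210595 = 189746 W
n_s = 120×60/2 = 3600 rpm; n = 3600×(1−0.0347) = 3475 rpm
ω = 2π×3475/60 = 363.9 rad/s
τ = P_out/ω = 189746/363.9 = 521.4 N·m
In lb·ft: 521.4/1.356 = 385 lb·ft

385 lb·ft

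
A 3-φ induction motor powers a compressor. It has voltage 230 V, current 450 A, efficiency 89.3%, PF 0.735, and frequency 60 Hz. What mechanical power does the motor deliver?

P_in = √3·V·I·cosφ = 1.732 × 230 × 450 × 0.735 = 131758 W
P_out = η·P_in = 0.893 × 131758 = 117660 W

118 kW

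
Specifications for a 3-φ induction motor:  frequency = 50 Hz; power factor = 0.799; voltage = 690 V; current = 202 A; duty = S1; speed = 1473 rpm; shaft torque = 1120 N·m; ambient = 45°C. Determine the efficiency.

89.6 %

ω = 2π × 1473/60 = 154.3 rad/s; P_out = τω = 1120 × 154.3 = 172816 W
P_in = √3·V_L·I_L·cosφ = 1.732 × 690 × 202 × 0.799 = 192884 W
η = P_out / P_in = 172816 / 192884 = 0.896 = 89.6%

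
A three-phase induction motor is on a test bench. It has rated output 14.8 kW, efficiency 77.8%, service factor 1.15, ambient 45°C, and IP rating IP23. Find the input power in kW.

P_out = 14800 W
P_in = P_out/η = 14800/0.778 = 19023 W = 19 kW

19 kW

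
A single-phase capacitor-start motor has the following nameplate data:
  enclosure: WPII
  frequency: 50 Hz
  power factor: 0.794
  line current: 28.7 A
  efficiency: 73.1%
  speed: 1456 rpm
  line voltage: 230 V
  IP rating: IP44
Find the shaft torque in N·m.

P_in = V·I·cosφ = 230 × 28.7 × 0.794 = 5241 W
P_out = η·P_in = 0.731 × 5241 = 3831 W
n = 1456 rpm
ω = 2π×1456/60 = 152.5 rad/s
τ = P_out/ω = 3831/152.5 = 25.1 N·m

25.1 N·m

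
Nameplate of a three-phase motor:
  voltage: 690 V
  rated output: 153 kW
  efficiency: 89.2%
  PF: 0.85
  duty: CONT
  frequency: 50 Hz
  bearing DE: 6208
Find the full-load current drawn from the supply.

169 A

P_out = 153 kW = 153000 W
P_in = P_out / η = 153000 / 0.892 = 171525 W
I_L = P_in / (√3·V_L·cosφ) = 171525 / (1.732 × 690 × 0.85) = 169 A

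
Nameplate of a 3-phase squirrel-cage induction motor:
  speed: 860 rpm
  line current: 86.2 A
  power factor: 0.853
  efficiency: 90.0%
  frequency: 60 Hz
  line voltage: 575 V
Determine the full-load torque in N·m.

732 N·m

P_in = √3·V·I·cosφ = 1.732 × 575 × 86.2 × 0.853 = 73227 W
P_out = η·P_in = 0.9 × 73227 = 65904 W
n = 860 rpm
ω = 2π×860/60 = 90.06 rad/s
τ = P_out/ω = 65904/90.06 = 732 N·m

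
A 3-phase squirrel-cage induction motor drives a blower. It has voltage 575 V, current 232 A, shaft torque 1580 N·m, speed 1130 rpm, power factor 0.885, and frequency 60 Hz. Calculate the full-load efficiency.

91.4 %

ω = 2π × 1130/60 = 118.3 rad/s; P_out = τω = 1580 × 118.3 = 186914 W
P_in = √3·V_L·I_L·cosφ = 1.732 × 575 × 232 × 0.885 = 204478 W
η = P_out / P_in = 186914 / 204478 = 0.914 = 91.4%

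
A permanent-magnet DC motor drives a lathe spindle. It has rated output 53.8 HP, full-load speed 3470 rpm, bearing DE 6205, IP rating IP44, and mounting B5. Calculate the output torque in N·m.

110 N·m

P_out = 53.8 × 746 = 40135 W
ω = 2π × 3470/60 = 363.4 rad/s
τ = P_out/ω = 40135/363.4 = 110 N·m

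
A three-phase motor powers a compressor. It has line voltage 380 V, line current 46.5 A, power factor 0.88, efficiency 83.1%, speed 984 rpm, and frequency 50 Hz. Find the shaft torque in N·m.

217 N·m

P_in = √3·V·I·cosφ = 1.732 × 380 × 46.5 × 0.88 = 26932 W
P_out = η·P_in = 0.831 × 26932 = 22380 W
n = 984 rpm
ω = 2π×984/60 = 103 rad/s
τ = P_out/ω = 22380/103 = 217 N·m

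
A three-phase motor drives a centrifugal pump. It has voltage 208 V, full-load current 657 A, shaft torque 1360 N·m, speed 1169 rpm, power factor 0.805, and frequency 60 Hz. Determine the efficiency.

ω = 2π × 1169/60 = 122.4 rad/s; P_out = τω = 1360 × 122.4 = 166464 W
P_in = √3·V_L·I_L·cosφ = 1.732 × 208 × 657 × 0.805 = 190534 W
η = P_out / P_in = 166464 / 190534 = 0.874 = 87.4%

87.4 %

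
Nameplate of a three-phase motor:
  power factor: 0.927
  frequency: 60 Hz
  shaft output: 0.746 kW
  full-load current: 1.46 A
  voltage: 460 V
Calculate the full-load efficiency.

P_out = 0.746 kW = 746 W
P_in = √3·V_L·I_L·cosφ = 1.732 × 460 × 1.46 × 0.927 = 1078 W
η = P_out / P_in = 746 / 1078 = 0.692 = 69.2%

69.2 %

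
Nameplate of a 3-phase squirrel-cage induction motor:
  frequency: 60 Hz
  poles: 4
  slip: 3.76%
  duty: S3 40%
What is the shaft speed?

1732 rpm

n_s = 120f/p = 120×60/4 = 1800 rpm
n = n_s(1 − s) = 1800 × (1 − 0.0376) = 1732 rpm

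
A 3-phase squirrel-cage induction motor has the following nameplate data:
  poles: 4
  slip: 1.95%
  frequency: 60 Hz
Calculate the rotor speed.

1765 rpm

n_s = 120f/p = 120×60/4 = 1800 rpm
n = n_s(1 − s) = 1800 × (1 − 0.0195) = 1765 rpm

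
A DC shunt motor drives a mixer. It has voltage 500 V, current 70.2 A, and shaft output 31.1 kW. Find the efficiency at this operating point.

88.6 %

P_out = 31.1 kW = 31100 W
P_in = V·I = 500 × 70.2 = 35100 W
η = P_out / P_in = 31100 / 35100 = 0.886 = 88.6%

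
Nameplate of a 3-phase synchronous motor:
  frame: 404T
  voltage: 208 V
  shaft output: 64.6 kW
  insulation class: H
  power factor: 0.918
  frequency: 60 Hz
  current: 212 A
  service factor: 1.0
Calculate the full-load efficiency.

P_out = 64.6 kW = 64600 W
P_in = √3·V_L·I_L·cosφ = 1.732 × 208 × 212 × 0.918 = 70112 W
η = P_out / P_in = 64600 / 70112 = 0.921 = 92.1%

92.1 %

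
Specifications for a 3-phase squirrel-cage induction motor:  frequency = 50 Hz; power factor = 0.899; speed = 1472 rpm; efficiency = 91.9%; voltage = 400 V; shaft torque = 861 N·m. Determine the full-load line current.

ω = 2π×1472/60 = 154.1 rad/s; P_out = τω = 861 × 154.1 = 132680 W
P_in = P_out / η = 132680 / 0.919 = 144374 W
I_L = P_in / (√3·V_L·cosφ) = 144374 / (1.732 × 400 × 0.899) = 232 A

232 A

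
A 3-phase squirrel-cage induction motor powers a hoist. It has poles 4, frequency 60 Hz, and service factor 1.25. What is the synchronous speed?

n_s = 120f/p = 120×60/4 = 1800 rpm

1800 rpm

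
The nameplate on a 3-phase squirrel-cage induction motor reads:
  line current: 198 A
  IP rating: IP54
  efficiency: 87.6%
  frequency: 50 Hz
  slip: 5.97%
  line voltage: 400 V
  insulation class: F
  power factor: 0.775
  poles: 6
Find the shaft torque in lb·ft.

P_in = √3·V·I·cosφ = 1.732 × 400 × 198 × 0.775 = 106310 W
P_out = η·P_in = 0.876 × 106310 = 93128 W
n_s = 120×50/6 = 1000 rpm; n = 1000×(1−0.0597) = 940 rpm
ω = 2π×940/60 = 98.44 rad/s
τ = P_out/ω = 93128/98.44 = 946 N·m
In lb·ft: 946/1.356 = 698 lb·ft

698 lb·ft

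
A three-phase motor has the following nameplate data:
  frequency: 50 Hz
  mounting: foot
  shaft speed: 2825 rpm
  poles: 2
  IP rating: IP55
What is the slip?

n_s = 120f/p = 120×50/2 = 3000 rpm
s = (n_s − n)/n_s = (3000 − 2825)/3000 = 0.0583

5.83 %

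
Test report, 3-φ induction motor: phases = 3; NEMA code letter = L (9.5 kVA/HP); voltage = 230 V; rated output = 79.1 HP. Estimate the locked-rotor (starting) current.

S_LR = 9.5 × 79.1 = 751.45 kVA
I_LR = S_LR/(√3·V_L) = 751450/(1.732×230) = 1890 A

1890 A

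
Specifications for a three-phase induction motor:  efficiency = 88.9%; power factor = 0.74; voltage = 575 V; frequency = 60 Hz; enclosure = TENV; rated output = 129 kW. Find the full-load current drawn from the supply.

197 A

P_out = 129 kW = 129000 W
P_in = P_out / η = 129000 / 0.889 = 145107 W
I_L = P_in / (√3·V_L·cosφ) = 145107 / (1.732 × 575 × 0.74) = 197 A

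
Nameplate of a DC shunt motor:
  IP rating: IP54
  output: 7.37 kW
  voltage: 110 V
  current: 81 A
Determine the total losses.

1540 W

P_in = V·I = 110×81 = 8910 W
P_out = 7370 W
Losses = P_in − P_out = 8910 − 7370 = 1540 W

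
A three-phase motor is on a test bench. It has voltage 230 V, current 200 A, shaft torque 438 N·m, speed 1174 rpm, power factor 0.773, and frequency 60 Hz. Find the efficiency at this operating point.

87.4 %

ω = 2π × 1174/60 = 122.9 rad/s; P_out = τω = 438 × 122.9 = 53830 W
P_in = √3·V_L·I_L·cosφ = 1.732 × 230 × 200 × 0.773 = 61586 W
η = P_out / P_in = 53830 / 61586 = 0.874 = 87.4%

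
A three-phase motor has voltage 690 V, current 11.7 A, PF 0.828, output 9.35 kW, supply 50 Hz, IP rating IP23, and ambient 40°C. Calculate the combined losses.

2230 W

P_in = √3·V·I·cosφ = 1.732×690×11.7×0.828 = 11577 W
P_out = 9350 W
Losses = P_in − P_out = 11577 − 9350 = 2227 W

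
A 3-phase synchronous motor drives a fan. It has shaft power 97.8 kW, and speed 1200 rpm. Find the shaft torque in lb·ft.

ω = 2π × 1200/60 = 125.7 rad/s
τ = P/ω = 97800/125.7 = 778 N·m
In lb·ft: 778/1.356 = 574 lb·ft

574 lb·ft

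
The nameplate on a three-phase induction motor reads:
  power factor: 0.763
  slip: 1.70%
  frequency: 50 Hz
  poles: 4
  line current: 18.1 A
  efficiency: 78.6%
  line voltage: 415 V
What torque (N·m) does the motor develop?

50.5 N·m

P_in = √3·V·I·cosφ = 1.732 × 415 × 18.1 × 0.763 = 9927 W
P_out = η·P_in = 0.786 × 9927 = 7803 W
n_s = 120×50/4 = 1500 rpm; n = 1500×(1−0.017) = 1475 rpm
ω = 2π×1475/60 = 154.5 rad/s
τ = P_out/ω = 7803/154.5 = 50.5 N·m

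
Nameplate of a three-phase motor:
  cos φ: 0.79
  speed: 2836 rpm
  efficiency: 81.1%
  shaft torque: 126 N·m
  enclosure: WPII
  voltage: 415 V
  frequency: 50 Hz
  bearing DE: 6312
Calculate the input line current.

ω = 2π×2836/60 = 297 rad/s; P_out = τω = 126 × 297 = 37422 W
P_in = P_out / η = 37422 / 0.811 = 46143 W
I_L = P_in / (√3·V_L·cosφ) = 46143 / (1.732 × 415 × 0.79) = 81.3 A

81.3 A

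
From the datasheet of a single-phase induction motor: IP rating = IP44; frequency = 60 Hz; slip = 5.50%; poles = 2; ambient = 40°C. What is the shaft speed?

n_s = 120f/p = 120×60/2 = 3600 rpm
n = n_s(1 − s) = 3600 × (1 − 0.055) = 3402 rpm

3402 rpm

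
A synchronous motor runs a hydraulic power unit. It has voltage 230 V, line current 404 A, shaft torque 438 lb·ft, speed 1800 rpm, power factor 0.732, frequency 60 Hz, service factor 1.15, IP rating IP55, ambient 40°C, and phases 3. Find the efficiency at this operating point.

95.0 %

τ = 438 lb·ft × 1.356 = 593.9 N·m
ω = 2π × 1800/60 = 188.5 rad/s; P_out = τω = 593.9 × 188.5 = 111950 W
P_in = √3·V_L·I_L·cosφ = 1.732 × 230 × 404 × 0.732 = 117806 W
η = P_out / P_in = 111950 / 117806 = 0.950 = 95.0%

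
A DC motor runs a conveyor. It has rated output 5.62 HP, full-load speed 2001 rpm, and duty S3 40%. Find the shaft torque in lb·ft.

P_out = 5.62 × 746 = 4193 W
ω = 2π × 2001/60 = 209.5 rad/s
τ = P_out/ω = 4193/209.5 = 20.01 N·m
In lb·ft: 20.01/1.356 = 14.8 lb·ft

14.8 lb·ft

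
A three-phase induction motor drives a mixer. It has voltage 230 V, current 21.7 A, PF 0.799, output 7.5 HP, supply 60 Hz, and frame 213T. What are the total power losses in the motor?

1.31 kW

P_in = √3·V·I·cosφ = 1.732×230×21.7×0.799 = 6907 W
P_out = 7.5×746 = 5595 W
Losses = P_in − P_out = 6907 − 5595 = 1312 W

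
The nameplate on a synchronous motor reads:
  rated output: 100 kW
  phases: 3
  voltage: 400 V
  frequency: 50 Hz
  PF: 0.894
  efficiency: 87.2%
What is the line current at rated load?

185 A

P_out = 100 kW = 100000 W
P_in = P_out / η = 100000 / 0.872 = 114679 W
I_L = P_in / (√3·V_L·cosφ) = 114679 / (1.732 × 400 × 0.894) = 185 A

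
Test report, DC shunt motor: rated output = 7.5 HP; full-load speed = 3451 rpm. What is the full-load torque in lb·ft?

P_out = 7.5 × 746 = 5595 W
ω = 2π × 3451/60 = 361.4 rad/s
τ = P_out/ω = 5595/361.4 = 15.48 N·m
In lb·ft: 15.48/1.356 = 11.4 lb·ft

11.4 lb·ft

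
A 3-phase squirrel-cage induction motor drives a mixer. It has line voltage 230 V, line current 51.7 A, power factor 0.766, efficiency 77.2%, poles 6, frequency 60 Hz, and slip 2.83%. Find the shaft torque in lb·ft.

73.6 lb·ft

P_in = √3·V·I·cosφ = 1.732 × 230 × 51.7 × 0.766 = 15776 W
P_out = η·P_in = 0.772 × 15776 = 12179 W
n_s = 120×60/6 = 1200 rpm; n = 1200×(1−0.0283) = 1166 rpm
ω = 2π×1166/60 = 122.1 rad/s
τ = P_out/ω = 12179/122.1 = 99.75 N·m
In lb·ft: 99.75/1.356 = 73.6 lb·ft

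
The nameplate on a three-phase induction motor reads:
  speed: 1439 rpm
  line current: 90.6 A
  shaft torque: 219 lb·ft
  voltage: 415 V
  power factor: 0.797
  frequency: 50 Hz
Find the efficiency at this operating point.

τ = 219 lb·ft × 1.356 = 297 N·m
ω = 2π × 1439/60 = 150.7 rad/s; P_out = τω = 297 × 150.7 = 44758 W
P_in = √3·V_L·I_L·cosφ = 1.732 × 415 × 90.6 × 0.797 = 51902 W
η = P_out / P_in = 44758 / 51902 = 0.862 = 86.2%

86.2 %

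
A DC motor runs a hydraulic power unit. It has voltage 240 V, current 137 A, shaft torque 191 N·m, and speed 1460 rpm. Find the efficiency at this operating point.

ω = 2π × 1460/60 = 152.9 rad/s; P_out = τω = 191 × 152.9 = 29204 W
P_in = V·I = 240 × 137 = 32880 W
η = P_out / P_in = 29204 / 32880 = 0.888 = 88.8%

88.8 %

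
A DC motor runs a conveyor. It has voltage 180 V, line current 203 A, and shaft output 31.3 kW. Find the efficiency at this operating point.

85.7 %

P_out = 31.3 kW = 31300 W
P_in = V·I = 180 × 203 = 36540 W
η = P_out / P_in = 31300 / 36540 = 0.857 = 85.7%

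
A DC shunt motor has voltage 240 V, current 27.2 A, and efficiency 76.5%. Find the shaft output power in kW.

4.99 kW

P_in = V·I = 240 × 27.2 = 6528 W
P_out = η·P_in = 0.765 × 6528 = 4994 W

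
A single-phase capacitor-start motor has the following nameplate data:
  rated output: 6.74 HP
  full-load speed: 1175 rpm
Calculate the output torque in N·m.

40.9 N·m

P_out = 6.74 × 746 = 5028 W
ω = 2π × 1175/60 = 123 rad/s
τ = P_out/ω = 5028/123 = 40.9 N·m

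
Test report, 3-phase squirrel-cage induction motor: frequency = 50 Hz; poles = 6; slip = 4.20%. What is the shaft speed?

n_s = 120f/p = 120×50/6 = 1000 rpm
n = n_s(1 − s) = 1000 × (1 − 0.042) = 958 rpm

958 rpm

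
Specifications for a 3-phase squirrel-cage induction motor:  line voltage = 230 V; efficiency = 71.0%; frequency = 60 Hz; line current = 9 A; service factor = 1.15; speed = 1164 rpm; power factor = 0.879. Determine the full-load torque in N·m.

P_in = √3·V·I·cosφ = 1.732 × 230 × 9 × 0.879 = 3151 W
P_out = η·P_in = 0.71 × 3151 = 2237 W
n = 1164 rpm
ω = 2π×1164/60 = 121.9 rad/s
τ = P_out/ω = 2237/121.9 = 18.4 N·m

18.4 N·m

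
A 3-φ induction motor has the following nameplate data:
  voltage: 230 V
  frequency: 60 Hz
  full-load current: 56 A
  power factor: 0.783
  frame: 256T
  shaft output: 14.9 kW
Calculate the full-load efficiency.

85.3 %

P_out = 14.9 kW = 14900 W
P_in = √3·V_L·I_L·cosφ = 1.732 × 230 × 56 × 0.783 = 17467 W
η = P_out / P_in = 14900 / 17467 = 0.853 = 85.3%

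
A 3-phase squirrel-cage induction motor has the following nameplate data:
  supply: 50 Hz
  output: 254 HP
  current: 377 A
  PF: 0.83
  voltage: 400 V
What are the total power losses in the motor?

P_in = √3·V·I·cosφ = 1.732×400×377×0.83 = 216784 W
P_out = 254×746 = 189484 W
Losses = P_in − P_out = 216784 − 189484 = 27300 W

27300 W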